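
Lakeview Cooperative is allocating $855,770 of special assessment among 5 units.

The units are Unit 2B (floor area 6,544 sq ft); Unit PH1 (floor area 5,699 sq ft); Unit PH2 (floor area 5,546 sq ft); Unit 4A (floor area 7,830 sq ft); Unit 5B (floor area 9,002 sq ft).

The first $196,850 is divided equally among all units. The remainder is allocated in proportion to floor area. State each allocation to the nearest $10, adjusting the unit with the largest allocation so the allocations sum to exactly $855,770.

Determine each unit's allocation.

Unit 2B: $163,920; Unit PH1: $147,840; Unit PH2: $144,920; Unit 4A: $188,390; Unit 5B: $210,700

$196,850 shared equally gives $39,370 per unit.
Remainder $658,920 by floor area (total 34,621): Unit 2B 124,547.89 → $124,550; Unit PH1 108,465.53 → $108,470; Unit PH2 105,553.57 → $105,550; Unit 4A 149,023.53 → $149,020; Unit 5B 171,329.48 → $171,330.
Totals: Unit 2B $39,370 + $124,550 = $163,920; Unit PH1 $39,370 + $108,470 = $147,840; Unit PH2 $39,370 + $105,550 = $144,920; Unit 4A $39,370 + $149,020 = $188,390; Unit 5B $39,370 + $171,330 = $210,700.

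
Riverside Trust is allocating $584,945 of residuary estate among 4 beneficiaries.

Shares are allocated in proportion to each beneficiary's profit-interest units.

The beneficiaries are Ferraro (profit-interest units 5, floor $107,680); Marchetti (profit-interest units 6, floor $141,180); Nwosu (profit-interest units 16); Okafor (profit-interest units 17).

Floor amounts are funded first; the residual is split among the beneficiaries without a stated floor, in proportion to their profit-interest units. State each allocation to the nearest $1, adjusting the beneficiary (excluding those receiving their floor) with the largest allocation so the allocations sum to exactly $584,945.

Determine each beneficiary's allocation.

Ferraro: $107,680 · Marchetti: $141,180 · Nwosu: $162,950 · Okafor: $173,135

Guaranteed amounts: Ferraro $107,680; Marchetti $141,180. Balance $336,085.
Balance split over remaining profit-interest units 33: Nwosu 162,950.30 → $162,950; Okafor 173,134.70 → $173,135.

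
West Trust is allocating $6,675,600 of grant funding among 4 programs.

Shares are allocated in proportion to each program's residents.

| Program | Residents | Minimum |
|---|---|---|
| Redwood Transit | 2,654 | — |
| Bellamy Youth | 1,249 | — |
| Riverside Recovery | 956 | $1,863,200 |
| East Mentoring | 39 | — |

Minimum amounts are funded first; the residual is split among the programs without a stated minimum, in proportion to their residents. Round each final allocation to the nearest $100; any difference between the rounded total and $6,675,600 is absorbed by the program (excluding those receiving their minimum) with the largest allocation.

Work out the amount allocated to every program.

Redwood Transit: $3,240,000; Bellamy Youth: $1,524,800; Riverside Recovery: $1,863,200; East Mentoring: $47,600

Minimums first: Riverside Recovery $1,863,200. Residual $4,812,400.
Residual split over remaining residents 3,942: Redwood Transit 3,240,007.51 → $3,240,000; Bellamy Youth 1,524,781.23 → $1,524,800; East Mentoring 47,611.26 → $47,600.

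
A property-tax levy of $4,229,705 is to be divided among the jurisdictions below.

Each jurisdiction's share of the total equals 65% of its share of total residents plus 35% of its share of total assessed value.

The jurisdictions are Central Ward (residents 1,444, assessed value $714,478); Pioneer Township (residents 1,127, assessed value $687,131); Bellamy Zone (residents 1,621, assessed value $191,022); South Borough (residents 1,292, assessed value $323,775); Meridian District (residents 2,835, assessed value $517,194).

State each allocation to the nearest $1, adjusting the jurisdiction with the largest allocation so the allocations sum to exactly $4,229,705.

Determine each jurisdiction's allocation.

Central Ward: $911,849 | Pioneer Township: $790,450 | Bellamy Zone: $651,919 | South Borough: $623,945 | Meridian District: $1,251,542

Totals — residents 8,319, assessed value 2,433,600.
Blended shares (65% residents + 35% assessed value): Central Ward 0.2156; Pioneer Township 0.1869; Bellamy Zone 0.1541; South Borough 0.1475; Meridian District 0.2959.
Raw shares: Central Ward 911,849.04; Pioneer Township 790,449.55; Bellamy Zone 651,918.53; South Borough 623,944.54; Meridian District 1,251,543.34.
Rounded to nearest $1: Central Ward $911,849; Pioneer Township $790,450; Bellamy Zone $651,919; South Borough $623,945; Meridian District $1,251,543. Sum = $4,229,706.
Difference $4,229,705 − $4,229,706 = −$1 applied to largest allocation (Meridian District): Meridian District becomes $1,251,542.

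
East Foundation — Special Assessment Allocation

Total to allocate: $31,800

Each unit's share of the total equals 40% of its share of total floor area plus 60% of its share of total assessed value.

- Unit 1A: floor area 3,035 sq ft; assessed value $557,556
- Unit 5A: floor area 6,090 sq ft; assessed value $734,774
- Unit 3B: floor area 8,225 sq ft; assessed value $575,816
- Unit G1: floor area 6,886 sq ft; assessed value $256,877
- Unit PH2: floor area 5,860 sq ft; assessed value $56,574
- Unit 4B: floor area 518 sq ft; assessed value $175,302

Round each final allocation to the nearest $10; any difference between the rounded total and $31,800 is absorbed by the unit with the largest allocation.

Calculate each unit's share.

Totals — floor area 30,614, assessed value 2,356,899.
Blended shares (40% floor area + 60% assessed value): Unit 1A 0.1816; Unit 5A 0.2666; Unit 3B 0.2541; Unit G1 0.1554; Unit PH2 0.0910; Unit 4B 0.0514.
Unrounded shares: Unit 1A 5,774.66; Unit 5A 8,478.65; Unit 3B 8,078.91; Unit G1 4,940.62; Unit PH2 2,892.80; Unit 4B 1,634.36.
Rounded to nearest $10: Unit 1A $5,770; Unit 5A $8,480; Unit 3B $8,080; Unit G1 $4,940; Unit PH2 $2,890; Unit 4B $1,630. Sum = $31,790.
Difference $31,800 − $31,790 = +$10 applied to largest allocation (Unit 5A): Unit 5A becomes $8,490.

Unit 1A: $5,770 | Unit 5A: $8,490 | Unit 3B: $8,080 | Unit G1: $4,940 | Unit PH2: $2,890 | Unit 4B: $1,630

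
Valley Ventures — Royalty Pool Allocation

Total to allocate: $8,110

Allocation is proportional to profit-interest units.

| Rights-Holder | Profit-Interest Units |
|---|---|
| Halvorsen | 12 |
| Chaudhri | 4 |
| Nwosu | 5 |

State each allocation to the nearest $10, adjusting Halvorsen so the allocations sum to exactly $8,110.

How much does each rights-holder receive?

Halvorsen: $4,640 | Chaudhri: $1,540 | Nwosu: $1,930

Total profit-interest units = 21.
Unrounded shares: Halvorsen 12/21 × $8,110 = 4,634.29; Chaudhri 4/21 × $8,110 = 1,544.76; Nwosu 5/21 × $8,110 = 1,930.95.
Rounded to nearest $10: Halvorsen $4,630; Chaudhri $1,540; Nwosu $1,930. Sum = $8,100.
Difference $8,110 − $8,100 = +$10 applied to Halvorsen: Halvorsen becomes $4,640.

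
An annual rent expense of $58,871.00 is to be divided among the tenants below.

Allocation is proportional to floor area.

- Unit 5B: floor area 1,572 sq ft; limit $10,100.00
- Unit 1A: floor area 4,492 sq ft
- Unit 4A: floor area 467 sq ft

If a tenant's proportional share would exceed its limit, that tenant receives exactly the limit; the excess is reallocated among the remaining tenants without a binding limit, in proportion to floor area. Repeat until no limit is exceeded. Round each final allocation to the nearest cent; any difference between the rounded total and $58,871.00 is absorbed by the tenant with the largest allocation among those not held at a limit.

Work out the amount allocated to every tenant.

Floor area total: 6,531.
Pro-rata shares before constraints: Unit 5B 14,170.1442; Unit 1A 40,491.2773; Unit 4A 4,209.5785.
Capped: Unit 5B ($10,100.00); residual $48,771.00 reallocated over remaining floor area 4,959.
Remaining shares: Unit 1A 44,178.1270 → $44,178.13; Unit 4A 4,592.8730 → $4,592.87.

Unit 5B: $10,100.00 | Unit 1A: $44,178.13 | Unit 4A: $4,592.87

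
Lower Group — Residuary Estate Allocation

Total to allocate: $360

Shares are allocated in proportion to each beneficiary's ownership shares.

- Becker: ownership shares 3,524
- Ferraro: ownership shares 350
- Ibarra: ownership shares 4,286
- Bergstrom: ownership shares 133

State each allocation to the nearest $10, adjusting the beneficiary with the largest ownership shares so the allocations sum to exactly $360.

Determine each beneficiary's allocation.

Ownership shares total: 3,524 + 350 + 4,286 + 133 = 8,293.
Unrounded shares: Becker 152.98; Ferraro 15.19; Ibarra 186.06; Bergstrom 5.77.
At nearest $10: Becker $150; Ferraro $20; Ibarra $190; Bergstrom $10. Sum = $370.
Difference $360 − $370 = −$10 applied to largest ownership shares (Ibarra): Ibarra becomes $180.

Becker: $150 · Ferraro: $20 · Ibarra: $180 · Bergstrom: $10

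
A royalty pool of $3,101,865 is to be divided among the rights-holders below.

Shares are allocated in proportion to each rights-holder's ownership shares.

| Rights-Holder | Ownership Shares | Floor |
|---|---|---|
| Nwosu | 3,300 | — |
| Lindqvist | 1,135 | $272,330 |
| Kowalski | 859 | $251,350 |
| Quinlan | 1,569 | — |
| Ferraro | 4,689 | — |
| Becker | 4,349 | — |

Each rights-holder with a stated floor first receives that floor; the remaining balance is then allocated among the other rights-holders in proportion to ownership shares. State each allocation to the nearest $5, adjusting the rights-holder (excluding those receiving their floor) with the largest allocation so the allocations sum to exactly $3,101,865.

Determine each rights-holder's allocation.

Fund the minimums — Lindqvist $272,330; Kowalski $251,350. Balance $2,578,185.
Balance split over remaining ownership shares 13,907: Nwosu 611,779.00 → $611,780; Quinlan 290,873.10 → $290,875; Ferraro 869,282.34 → $869,280; Becker 806,250.56 → $806,250.

Nwosu: $611,780 | Lindqvist: $272,330 | Kowalski: $251,350 | Quinlan: $290,875 | Ferraro: $869,280 | Becker: $806,250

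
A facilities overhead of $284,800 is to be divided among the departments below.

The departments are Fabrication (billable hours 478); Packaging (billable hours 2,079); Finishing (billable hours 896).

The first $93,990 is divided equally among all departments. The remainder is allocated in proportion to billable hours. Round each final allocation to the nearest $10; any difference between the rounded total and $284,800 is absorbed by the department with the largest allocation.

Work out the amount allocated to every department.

Fabrication: $57,740 | Packaging: $146,220 | Finishing: $80,840

First tranche $93,990 split equally: $31,330 each.
Remainder $190,810 by billable hours (total 3,453): Fabrication 26,413.90 → $26,410; Packaging 114,883.87 → $114,880; Finishing 49,512.24 → $49,510.
Rounding difference +$10 on remainder applied to Packaging.
Totals: Fabrication $31,330 + $26,410 = $57,740; Packaging $31,330 + $114,890 = $146,220; Finishing $31,330 + $49,510 = $80,840.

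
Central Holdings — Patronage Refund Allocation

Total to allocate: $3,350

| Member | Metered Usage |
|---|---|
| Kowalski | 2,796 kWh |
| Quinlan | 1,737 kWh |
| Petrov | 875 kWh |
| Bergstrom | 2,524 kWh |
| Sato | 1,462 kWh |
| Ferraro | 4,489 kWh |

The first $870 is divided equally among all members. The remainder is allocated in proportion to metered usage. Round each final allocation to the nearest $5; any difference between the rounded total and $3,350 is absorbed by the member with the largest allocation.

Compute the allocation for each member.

Kowalski: $645; Quinlan: $455; Petrov: $300; Bergstrom: $595; Sato: $405; Ferraro: $950

$870 shared equally gives $145 per member.
Remainder $2,480 by metered usage (total 13,883): Kowalski 499.47 → $500; Quinlan 310.29 → $310; Petrov 156.31 → $155; Bergstrom 450.88 → $450; Sato 261.17 → $260; Ferraro 801.90 → $800.
Rounding difference +$5 on remainder applied to Ferraro.
Totals: Kowalski $145 + $500 = $645; Quinlan $145 + $310 = $455; Petrov $145 + $155 = $300; Bergstrom $145 + $450 = $595; Sato $145 + $260 = $405; Ferraro $145 + $805 = $950.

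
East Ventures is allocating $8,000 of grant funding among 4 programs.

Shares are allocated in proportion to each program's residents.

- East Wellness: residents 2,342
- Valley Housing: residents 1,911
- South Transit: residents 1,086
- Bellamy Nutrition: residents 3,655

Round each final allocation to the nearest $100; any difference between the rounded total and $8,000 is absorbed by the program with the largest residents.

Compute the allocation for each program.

Combined residents = 8,994.
Pro-rata amounts: East Wellness 2,342/8,994 × $8,000 = 2,083.17; Valley Housing 1,911/8,994 × $8,000 = 1,699.80; South Transit 1,086/8,994 × $8,000 = 965.98; Bellamy Nutrition 3,655/8,994 × $8,000 = 3,251.06.
After rounding ($100): East Wellness $2,100; Valley Housing $1,700; South Transit $1,000; Bellamy Nutrition $3,300. Sum = $8,100.
Difference $8,000 − $8,100 = −$100 applied to largest residents (Bellamy Nutrition): Bellamy Nutrition becomes $3,200.

East Wellness: $2,100; Valley Housing: $1,700; South Transit: $1,000; Bellamy Nutrition: $3,200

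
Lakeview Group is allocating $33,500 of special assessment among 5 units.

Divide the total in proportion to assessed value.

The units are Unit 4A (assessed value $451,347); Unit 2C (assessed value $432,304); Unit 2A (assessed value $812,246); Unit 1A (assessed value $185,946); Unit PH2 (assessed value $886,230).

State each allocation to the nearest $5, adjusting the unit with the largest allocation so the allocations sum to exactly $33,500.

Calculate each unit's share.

Unit 4A: $5,460 | Unit 2C: $5,230 | Unit 2A: $9,830 | Unit 1A: $2,250 | Unit PH2: $10,730

Total assessed value = 2,768,073.
Proportional shares: Unit 4A 451,347/2,768,073 × $33,500 = 5,462.33; Unit 2C 432,304/2,768,073 × $33,500 = 5,231.86; Unit 2A 812,246/2,768,073 × $33,500 = 9,830.03; Unit 1A 185,946/2,768,073 × $33,500 = 2,250.37; Unit PH2 886,230/2,768,073 × $33,500 = 10,725.41.
Rounded to nearest $5: Unit 4A $5,460; Unit 2C $5,230; Unit 2A $9,830; Unit 1A $2,250; Unit PH2 $10,725. Sum = $33,495.
Difference $33,500 − $33,495 = +$5 applied to largest allocation (Unit PH2): Unit PH2 becomes $10,730.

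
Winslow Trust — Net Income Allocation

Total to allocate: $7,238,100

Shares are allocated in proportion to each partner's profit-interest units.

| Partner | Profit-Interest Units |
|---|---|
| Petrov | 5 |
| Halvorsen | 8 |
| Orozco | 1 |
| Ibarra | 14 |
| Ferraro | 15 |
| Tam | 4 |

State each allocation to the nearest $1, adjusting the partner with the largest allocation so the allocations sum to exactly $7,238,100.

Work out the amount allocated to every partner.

Total profit-interest units = 47.
Proportional shares: Petrov 5/47 × $7,238,100 = 770,010.64; Halvorsen 8/47 × $7,238,100 = 1,232,017.02; Orozco 1/47 × $7,238,100 = 154,002.13; Ibarra 14/47 × $7,238,100 = 2,156,029.79; Ferraro 15/47 × $7,238,100 = 2,310,031.91; Tam 4/47 × $7,238,100 = 616,008.51.
Rounded to nearest $1: Petrov $770,011; Halvorsen $1,232,017; Orozco $154,002; Ibarra $2,156,030; Ferraro $2,310,032; Tam $616,009. Sum = $7,238,101.
Difference $7,238,100 − $7,238,101 = −$1 applied to largest allocation (Ferraro): Ferraro becomes $2,310,031.

Petrov: $770,011 | Halvorsen: $1,232,017 | Orozco: $154,002 | Ibarra: $2,156,030 | Ferraro: $2,310,031 | Tam: $616,009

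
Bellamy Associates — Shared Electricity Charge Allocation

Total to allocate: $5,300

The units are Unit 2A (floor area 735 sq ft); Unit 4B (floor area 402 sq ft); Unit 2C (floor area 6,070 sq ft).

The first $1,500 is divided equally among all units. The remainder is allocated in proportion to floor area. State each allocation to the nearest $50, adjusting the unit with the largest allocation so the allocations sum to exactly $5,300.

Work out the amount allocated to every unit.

First tranche $1,500 split equally: $500 each.
Remainder $3,800 by floor area (total 7,207): Unit 2A 387.54 → $400; Unit 4B 211.96 → $200; Unit 2C 3,200.50 → $3,200.
Totals: Unit 2A $500 + $400 = $900; Unit 4B $500 + $200 = $700; Unit 2C $500 + $3,200 = $3,700.

Unit 2A: $900; Unit 4B: $700; Unit 2C: $3,700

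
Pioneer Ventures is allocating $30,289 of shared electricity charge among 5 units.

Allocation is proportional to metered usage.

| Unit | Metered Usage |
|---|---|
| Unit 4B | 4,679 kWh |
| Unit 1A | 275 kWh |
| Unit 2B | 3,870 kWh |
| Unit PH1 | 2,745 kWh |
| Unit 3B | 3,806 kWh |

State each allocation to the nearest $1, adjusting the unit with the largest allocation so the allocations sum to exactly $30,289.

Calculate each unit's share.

Total metered usage = 15,375.
Pro-rata amounts: Unit 4B 4,679/15,375 × $30,289 = 9,217.71; Unit 1A 275/15,375 × $30,289 = 541.75; Unit 2B 3,870/15,375 × $30,289 = 7,623.96; Unit PH1 2,745/15,375 × $30,289 = 5,407.69; Unit 3B 3,806/15,375 × $30,289 = 7,497.88.
At nearest $1: Unit 4B $9,218; Unit 1A $542; Unit 2B $7,624; Unit PH1 $5,408; Unit 3B $7,498. Sum = $30,290.
Difference $30,289 − $30,290 = −$1 applied to largest allocation (Unit 4B): Unit 4B becomes $9,217.

Unit 4B: $9,217; Unit 1A: $542; Unit 2B: $7,624; Unit PH1: $5,408; Unit 3B: $7,498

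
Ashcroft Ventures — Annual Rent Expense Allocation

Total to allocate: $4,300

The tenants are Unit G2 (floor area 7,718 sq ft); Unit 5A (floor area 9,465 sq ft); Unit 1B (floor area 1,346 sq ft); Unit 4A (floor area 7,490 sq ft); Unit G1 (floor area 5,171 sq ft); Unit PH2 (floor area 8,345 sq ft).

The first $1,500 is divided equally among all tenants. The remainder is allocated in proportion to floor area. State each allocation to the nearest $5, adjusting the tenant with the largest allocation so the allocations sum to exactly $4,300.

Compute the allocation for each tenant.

Equal tier: $1,500 ÷ 6 = $250 apiece.
Remainder $2,800 by floor area (total 39,535): Unit G2 546.61 → $545; Unit 5A 670.34 → $670; Unit 1B 95.33 → $95; Unit 4A 530.47 → $530; Unit G1 366.23 → $365; Unit PH2 591.02 → $590.
Rounding difference +$5 on remainder applied to Unit 5A.
Totals: Unit G2 $250 + $545 = $795; Unit 5A $250 + $675 = $925; Unit 1B $250 + $95 = $345; Unit 4A $250 + $530 = $780; Unit G1 $250 + $365 = $615; Unit PH2 $250 + $590 = $840.

Unit G2: $795; Unit 5A: $925; Unit 1B: $345; Unit 4A: $780; Unit G1: $615; Unit PH2: $840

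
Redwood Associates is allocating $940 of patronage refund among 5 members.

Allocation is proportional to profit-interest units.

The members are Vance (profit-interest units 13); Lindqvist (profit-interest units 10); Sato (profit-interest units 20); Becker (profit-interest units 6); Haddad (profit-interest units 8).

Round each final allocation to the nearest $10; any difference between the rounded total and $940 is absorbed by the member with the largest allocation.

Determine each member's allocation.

Total profit-interest units = 57.
Proportional shares: Vance 13/57 × $940 = 214.39; Lindqvist 10/57 × $940 = 164.91; Sato 20/57 × $940 = 329.82; Becker 6/57 × $940 = 98.95; Haddad 8/57 × $940 = 131.93.
At nearest $10: Vance $210; Lindqvist $160; Sato $330; Becker $100; Haddad $130. Sum = $930.
Difference $940 − $930 = +$10 applied to largest allocation (Sato): Sato becomes $340.

Vance: $210 · Lindqvist: $160 · Sato: $340 · Becker: $100 · Haddad: $130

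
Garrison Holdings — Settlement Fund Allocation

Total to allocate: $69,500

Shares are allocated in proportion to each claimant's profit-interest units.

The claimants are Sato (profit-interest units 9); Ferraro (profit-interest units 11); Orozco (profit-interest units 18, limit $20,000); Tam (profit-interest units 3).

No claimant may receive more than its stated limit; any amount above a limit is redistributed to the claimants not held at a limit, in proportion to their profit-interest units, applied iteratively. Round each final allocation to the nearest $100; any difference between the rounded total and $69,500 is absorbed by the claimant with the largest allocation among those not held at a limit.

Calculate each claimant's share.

Sato: $19,400 | Ferraro: $23,600 | Orozco: $20,000 | Tam: $6,500

Profit-interest units total: 41.
Unconstrained shares: Sato 15,256.10; Ferraro 18,646.34; Orozco 30,512.20; Tam 5,085.37.
Cap binds for Orozco ($20,000); remaining pool $49,500 reallocated over remaining profit-interest units 23.
Shares after redistribution: Sato 19,369.57 → $19,400; Ferraro 23,673.91 → $23,700; Tam 6,456.52 → $6,500.
Rounding difference −$100 applied to Ferraro → $23,600.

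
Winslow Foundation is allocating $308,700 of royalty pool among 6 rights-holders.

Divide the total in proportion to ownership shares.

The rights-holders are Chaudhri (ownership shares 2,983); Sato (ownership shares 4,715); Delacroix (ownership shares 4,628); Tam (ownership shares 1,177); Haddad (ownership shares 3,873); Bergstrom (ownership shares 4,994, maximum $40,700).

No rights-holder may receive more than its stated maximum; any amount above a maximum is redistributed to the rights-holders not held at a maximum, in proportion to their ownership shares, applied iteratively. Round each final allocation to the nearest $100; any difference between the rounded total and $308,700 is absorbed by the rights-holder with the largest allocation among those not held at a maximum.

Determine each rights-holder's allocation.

Chaudhri: $46,000 | Sato: $72,700 | Delacroix: $71,400 | Tam: $18,200 | Haddad: $59,700 | Bergstrom: $40,700

Sum of ownership shares: 22,370.
Unconstrained shares: Chaudhri 41,164.60; Sato 65,065.74; Delacroix 63,865.16; Tam 16,242.28; Haddad 53,446.36; Bergstrom 68,915.86.
Cap binds for Bergstrom ($40,700); residual $268,000 reallocated over remaining ownership shares 17,376.
Shares after redistribution: Chaudhri 46,008.52 → $46,000; Sato 72,722.15 → $72,700; Delacroix 71,380.29 → $71,400; Tam 18,153.55 → $18,200; Haddad 59,735.50 → $59,700.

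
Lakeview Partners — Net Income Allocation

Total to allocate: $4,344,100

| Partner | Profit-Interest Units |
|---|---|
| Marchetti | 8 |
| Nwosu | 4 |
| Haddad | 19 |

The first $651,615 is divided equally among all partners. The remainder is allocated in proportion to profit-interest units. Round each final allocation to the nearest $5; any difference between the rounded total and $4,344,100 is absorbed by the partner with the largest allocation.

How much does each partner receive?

Marchetti: $1,170,105; Nwosu: $693,655; Haddad: $2,480,340

First tranche $651,615 split equally: $217,205 each.
Remainder $3,692,485 by profit-interest units (total 31): Marchetti 952,899.35 → $952,900; Nwosu 476,449.68 → $476,450; Haddad 2,263,135.97 → $2,263,135.
Totals: Marchetti $217,205 + $952,900 = $1,170,105; Nwosu $217,205 + $476,450 = $693,655; Haddad $217,205 + $2,263,135 = $2,480,340.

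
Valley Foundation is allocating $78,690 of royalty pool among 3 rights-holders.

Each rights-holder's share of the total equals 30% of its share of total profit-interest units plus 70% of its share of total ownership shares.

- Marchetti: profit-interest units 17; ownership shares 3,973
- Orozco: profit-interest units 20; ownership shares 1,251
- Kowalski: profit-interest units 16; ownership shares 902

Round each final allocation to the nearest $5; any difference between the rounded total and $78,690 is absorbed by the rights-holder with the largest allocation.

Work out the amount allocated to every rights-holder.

Totals — profit-interest units 53, ownership shares 6,126.
Composite weights (30% profit-interest units + 70% ownership shares): Marchetti 0.5502; Orozco 0.2562; Kowalski 0.1936.
Pro-rata amounts: Marchetti 43,295.98; Orozco 20,156.89; Kowalski 15,237.13.
After rounding ($5): Marchetti $43,295; Orozco $20,155; Kowalski $15,235. Sum = $78,685.
Difference $78,690 − $78,685 = +$5 applied to largest allocation (Marchetti): Marchetti becomes $43,300.

Marchetti: $43,300; Orozco: $20,155; Kowalski: $15,235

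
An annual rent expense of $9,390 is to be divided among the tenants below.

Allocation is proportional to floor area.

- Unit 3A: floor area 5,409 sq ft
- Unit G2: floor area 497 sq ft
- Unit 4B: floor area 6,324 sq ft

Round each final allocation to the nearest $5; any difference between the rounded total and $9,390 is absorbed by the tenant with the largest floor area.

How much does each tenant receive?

Unit 3A: $4,155 | Unit G2: $380 | Unit 4B: $4,855

Combined floor area = 5,409 + 497 + 6,324 = 12,230.
Unrounded shares: Unit 3A 4,152.94; Unit G2 381.59; Unit 4B 4,855.47.
At nearest $5: Unit 3A $4,155; Unit G2 $380; Unit 4B $4,855. Sum = $9,390.
No rounding difference to absorb.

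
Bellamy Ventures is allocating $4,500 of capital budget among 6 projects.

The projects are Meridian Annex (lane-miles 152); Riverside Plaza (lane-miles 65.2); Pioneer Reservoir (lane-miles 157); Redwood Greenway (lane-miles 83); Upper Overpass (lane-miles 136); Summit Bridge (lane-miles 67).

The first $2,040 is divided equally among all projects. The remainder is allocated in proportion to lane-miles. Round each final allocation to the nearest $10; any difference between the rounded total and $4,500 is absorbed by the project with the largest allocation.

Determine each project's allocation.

First tranche $2,040 split equally: $340 each.
Remainder $2,460 by lane-miles (total 660.2): Meridian Annex 566.37 → $570; Riverside Plaza 242.94 → $240; Pioneer Reservoir 585.005 → $590; Redwood Greenway 309.27 → $310; Upper Overpass 506.76 → $510; Summit Bridge 249.65 → $250.
Rounding difference −$10 on remainder applied to Pioneer Reservoir.
Totals: Meridian Annex $340 + $570 = $910; Riverside Plaza $340 + $240 = $580; Pioneer Reservoir $340 + $580 = $920; Redwood Greenway $340 + $310 = $650; Upper Overpass $340 + $510 = $850; Summit Bridge $340 + $250 = $590.

Meridian Annex: $910 | Riverside Plaza: $580 | Pioneer Reservoir: $920 | Redwood Greenway: $650 | Upper Overpass: $850 | Summit Bridge: $590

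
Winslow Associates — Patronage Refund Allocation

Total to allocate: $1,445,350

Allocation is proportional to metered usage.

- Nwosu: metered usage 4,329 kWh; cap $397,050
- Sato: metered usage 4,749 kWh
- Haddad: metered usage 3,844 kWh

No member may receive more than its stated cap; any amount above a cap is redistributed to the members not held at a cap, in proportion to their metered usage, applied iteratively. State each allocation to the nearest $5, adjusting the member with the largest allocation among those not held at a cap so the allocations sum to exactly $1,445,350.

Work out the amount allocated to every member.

Sum of metered usage: 12,922.
Pro-rata shares before constraints: Nwosu 484,206.79; Sato 531,184.58; Haddad 429,958.63.
Capped: Nwosu ($397,050); residual $1,048,300 reallocated over remaining metered usage 8,593.
Remaining shares: Sato 579,352.58 → $579,355; Haddad 468,947.42 → $468,945.

Nwosu: $397,050 · Sato: $579,355 · Haddad: $468,945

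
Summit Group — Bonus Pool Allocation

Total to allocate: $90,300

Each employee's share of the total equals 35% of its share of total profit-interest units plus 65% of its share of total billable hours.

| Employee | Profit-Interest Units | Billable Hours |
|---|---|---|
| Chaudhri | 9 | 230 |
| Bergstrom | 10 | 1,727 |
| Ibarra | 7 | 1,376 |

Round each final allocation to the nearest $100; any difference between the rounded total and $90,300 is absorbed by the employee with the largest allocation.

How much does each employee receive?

Profit-interest units total 26; billable hours total 3,333.
Composite weights (35% profit-interest units + 65% billable hours): Chaudhri 0.1660; Bergstrom 0.4714; Ibarra 0.3626.
Pro-rata amounts: Chaudhri 14,990.55; Bergstrom 42,568.69; Ibarra 32,740.76.
After rounding ($100): Chaudhri $15,000; Bergstrom $42,600; Ibarra $32,700. Sum = $90,300.
Sum already equals the total — no adjustment.

Chaudhri: $15,000 | Bergstrom: $42,600 | Ibarra: $32,700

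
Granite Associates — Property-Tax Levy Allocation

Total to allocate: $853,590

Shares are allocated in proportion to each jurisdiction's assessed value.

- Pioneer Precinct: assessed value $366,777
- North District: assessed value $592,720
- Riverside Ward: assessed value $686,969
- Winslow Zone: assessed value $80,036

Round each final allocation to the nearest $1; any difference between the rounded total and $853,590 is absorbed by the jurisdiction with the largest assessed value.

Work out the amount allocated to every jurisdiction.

Combined assessed value = 1,726,502.
Unrounded shares: Pioneer Precinct 366,777/1,726,502 × $853,590 = 181,336.12; North District 592,720/1,726,502 × $853,590 = 293,043.31; Riverside Ward 686,969/1,726,502 × $853,590 = 339,640.42; Winslow Zone 80,036/1,726,502 × $853,590 = 39,570.14.
After rounding ($1): Pioneer Precinct $181,336; North District $293,043; Riverside Ward $339,640; Winslow Zone $39,570. Sum = $853,589.
Difference $853,590 − $853,589 = +$1 applied to largest assessed value (Riverside Ward): Riverside Ward becomes $339,641.

Pioneer Precinct: $181,336 · North District: $293,043 · Riverside Ward: $339,641 · Winslow Zone: $39,570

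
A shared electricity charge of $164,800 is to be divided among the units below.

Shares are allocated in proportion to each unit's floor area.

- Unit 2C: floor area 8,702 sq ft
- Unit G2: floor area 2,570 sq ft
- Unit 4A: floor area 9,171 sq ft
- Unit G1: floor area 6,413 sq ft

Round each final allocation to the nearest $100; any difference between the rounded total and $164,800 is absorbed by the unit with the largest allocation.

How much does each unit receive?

Unit 2C: $53,400 | Unit G2: $15,800 | Unit 4A: $56,200 | Unit G1: $39,400

Combined floor area = 26,856.
Unrounded shares: Unit 2C 8,702/26,856 × $164,800 = 53,399.23; Unit G2 2,570/26,856 × $164,800 = 15,770.63; Unit 4A 9,171/26,856 × $164,800 = 56,277.21; Unit G1 6,413/26,856 × $164,800 = 39,352.93.
After rounding ($100): Unit 2C $53,400; Unit G2 $15,800; Unit 4A $56,300; Unit G1 $39,400. Sum = $164,900.
Difference $164,800 − $164,900 = −$100 applied to largest allocation (Unit 4A): Unit 4A becomes $56,200.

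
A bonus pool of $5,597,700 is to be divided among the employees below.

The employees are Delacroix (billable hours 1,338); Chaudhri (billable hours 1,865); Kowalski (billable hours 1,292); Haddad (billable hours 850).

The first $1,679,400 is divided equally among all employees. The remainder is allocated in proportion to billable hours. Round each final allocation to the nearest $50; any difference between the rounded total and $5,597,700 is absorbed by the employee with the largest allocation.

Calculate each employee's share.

Equal tier: $1,679,400 ÷ 4 = $419,850 apiece.
Remainder $3,918,300 by billable hours (total 5,345): Delacroix 980,857.89 → $980,850; Chaudhri 1,367,189.80 → $1,367,200; Kowalski 947,136.31 → $947,150; Haddad 623,116.00 → $623,100.
Totals: Delacroix $419,850 + $980,850 = $1,400,700; Chaudhri $419,850 + $1,367,200 = $1,787,050; Kowalski $419,850 + $947,150 = $1,367,000; Haddad $419,850 + $623,100 = $1,042,950.

Delacroix: $1,400,700 · Chaudhri: $1,787,050 · Kowalski: $1,367,000 · Haddad: $1,042,950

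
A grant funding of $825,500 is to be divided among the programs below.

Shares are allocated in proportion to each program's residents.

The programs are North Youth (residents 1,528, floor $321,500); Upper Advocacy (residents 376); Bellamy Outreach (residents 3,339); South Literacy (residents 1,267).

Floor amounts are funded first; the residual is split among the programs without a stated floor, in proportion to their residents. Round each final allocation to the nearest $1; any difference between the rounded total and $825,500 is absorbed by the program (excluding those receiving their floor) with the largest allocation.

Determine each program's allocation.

North Youth: $321,500; Upper Advocacy: $38,038; Bellamy Outreach: $337,787; South Literacy: $128,175

Fund the minimums — North Youth $321,500. Balance $504,000.
Balance split over remaining residents 4,982: Upper Advocacy 38,037.74 → $38,038; Bellamy Outreach 337,787.23 → $337,787; South Literacy 128,175.03 → $128,175.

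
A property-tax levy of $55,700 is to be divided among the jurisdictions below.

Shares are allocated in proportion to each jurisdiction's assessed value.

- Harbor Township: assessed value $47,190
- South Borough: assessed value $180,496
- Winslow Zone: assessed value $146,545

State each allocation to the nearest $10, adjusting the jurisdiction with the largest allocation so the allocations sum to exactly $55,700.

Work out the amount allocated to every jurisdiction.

Assessed value total: 374,231.
Unrounded shares: Harbor Township 47,190/374,231 × $55,700 = 7,023.69; South Borough 180,496/374,231 × $55,700 = 26,864.76; Winslow Zone 146,545/374,231 × $55,700 = 21,811.55.
Rounded to nearest $10: Harbor Township $7,020; South Borough $26,860; Winslow Zone $21,810. Sum = $55,690.
Difference $55,700 − $55,690 = +$10 applied to largest allocation (South Borough): South Borough becomes $26,870.

Harbor Township: $7,020 · South Borough: $26,870 · Winslow Zone: $21,810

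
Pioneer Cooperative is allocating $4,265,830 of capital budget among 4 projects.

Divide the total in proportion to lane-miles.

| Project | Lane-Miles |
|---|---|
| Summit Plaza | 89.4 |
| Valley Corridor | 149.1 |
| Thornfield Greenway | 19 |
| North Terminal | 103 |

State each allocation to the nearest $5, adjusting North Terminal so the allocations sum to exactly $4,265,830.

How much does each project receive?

Summit Plaza: $1,057,880 | Valley Corridor: $1,764,315 | Thornfield Greenway: $224,830 | North Terminal: $1,218,805

Total lane-miles = 360.5.
Pro-rata amounts: Summit Plaza 89.4/360.5 × $4,265,830 = 1,057,878.51; Valley Corridor 149.1/360.5 × $4,265,830 = 1,764,314.16; Thornfield Greenway 19/360.5 × $4,265,830 = 224,828.77; North Terminal 103/360.5 × $4,265,830 = 1,218,808.57.
After rounding ($5): Summit Plaza $1,057,880; Valley Corridor $1,764,315; Thornfield Greenway $224,830; North Terminal $1,218,810. Sum = $4,265,835.
Difference $4,265,830 − $4,265,835 = −$5 applied to North Terminal: North Terminal becomes $1,218,805.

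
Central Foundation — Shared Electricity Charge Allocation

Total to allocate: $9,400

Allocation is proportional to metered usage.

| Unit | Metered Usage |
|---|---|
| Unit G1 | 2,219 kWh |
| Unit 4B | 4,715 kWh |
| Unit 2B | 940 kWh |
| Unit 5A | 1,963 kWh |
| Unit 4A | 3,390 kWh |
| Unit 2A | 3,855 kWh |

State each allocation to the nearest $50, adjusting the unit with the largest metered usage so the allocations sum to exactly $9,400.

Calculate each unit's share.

Unit G1: $1,200 · Unit 4B: $2,650 · Unit 2B: $500 · Unit 5A: $1,100 · Unit 4A: $1,850 · Unit 2A: $2,100

Metered usage total: 2,219 + 4,715 + 940 + 1,963 + 3,390 + 3,855 = 17,082.
Raw shares: Unit G1 1,221.09; Unit 4B 2,594.60; Unit 2B 517.27; Unit 5A 1,080.21; Unit 4A 1,865.47; Unit 2A 2,121.36.
Rounded to nearest $50: Unit G1 $1,200; Unit 4B $2,600; Unit 2B $500; Unit 5A $1,100; Unit 4A $1,850; Unit 2A $2,100. Sum = $9,350.
Difference $9,400 − $9,350 = +$50 applied to largest metered usage (Unit 4B): Unit 4B becomes $2,650.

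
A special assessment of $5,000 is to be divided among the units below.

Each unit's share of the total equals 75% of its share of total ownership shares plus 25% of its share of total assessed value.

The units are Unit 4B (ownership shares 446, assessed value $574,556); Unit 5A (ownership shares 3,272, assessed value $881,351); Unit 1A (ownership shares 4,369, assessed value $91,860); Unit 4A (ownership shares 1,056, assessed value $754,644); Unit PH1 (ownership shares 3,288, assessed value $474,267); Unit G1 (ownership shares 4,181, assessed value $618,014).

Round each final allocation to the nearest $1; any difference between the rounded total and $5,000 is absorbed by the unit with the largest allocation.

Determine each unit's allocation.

Totals — ownership shares 16,612, assessed value 3,394,692.
Blended shares (75% ownership shares + 25% assessed value): Unit 4B 0.0624; Unit 5A 0.2126; Unit 1A 0.2040; Unit 4A 0.1033; Unit PH1 0.1834; Unit G1 0.2343.
Raw shares: Unit 4B 312.24; Unit 5A 1,063.16; Unit 1A 1,020.08; Unit 4A 516.26; Unit PH1 916.87; Unit G1 1,171.39.
At nearest $1: Unit 4B $312; Unit 5A $1,063; Unit 1A $1,020; Unit 4A $516; Unit PH1 $917; Unit G1 $1,171. Sum = $4,999.
Difference $5,000 − $4,999 = +$1 applied to largest allocation (Unit G1): Unit G1 becomes $1,172.

Unit 4B: $312; Unit 5A: $1,063; Unit 1A: $1,020; Unit 4A: $516; Unit PH1: $917; Unit G1: $1,172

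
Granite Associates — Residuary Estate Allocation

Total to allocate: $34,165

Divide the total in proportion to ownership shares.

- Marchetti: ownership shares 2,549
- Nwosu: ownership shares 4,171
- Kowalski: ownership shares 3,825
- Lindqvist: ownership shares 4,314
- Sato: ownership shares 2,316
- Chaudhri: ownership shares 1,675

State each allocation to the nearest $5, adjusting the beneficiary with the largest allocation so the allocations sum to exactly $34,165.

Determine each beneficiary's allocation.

Combined ownership shares = 18,850.
Raw shares: Marchetti 2,549/18,850 × $34,165 = 4,619.98; Nwosu 4,171/18,850 × $34,165 = 7,559.80; Kowalski 3,825/18,850 × $34,165 = 6,932.69; Lindqvist 4,314/18,850 × $34,165 = 7,818.98; Sato 2,316/18,850 × $34,165 = 4,197.67; Chaudhri 1,675/18,850 × $34,165 = 3,035.88.
Rounded to nearest $5: Marchetti $4,620; Nwosu $7,560; Kowalski $6,935; Lindqvist $7,820; Sato $4,200; Chaudhri $3,035. Sum = $34,170.
Difference $34,165 − $34,170 = −$5 applied to largest allocation (Lindqvist): Lindqvist becomes $7,815.

Marchetti: $4,620 | Nwosu: $7,560 | Kowalski: $6,935 | Lindqvist: $7,815 | Sato: $4,200 | Chaudhri: $3,035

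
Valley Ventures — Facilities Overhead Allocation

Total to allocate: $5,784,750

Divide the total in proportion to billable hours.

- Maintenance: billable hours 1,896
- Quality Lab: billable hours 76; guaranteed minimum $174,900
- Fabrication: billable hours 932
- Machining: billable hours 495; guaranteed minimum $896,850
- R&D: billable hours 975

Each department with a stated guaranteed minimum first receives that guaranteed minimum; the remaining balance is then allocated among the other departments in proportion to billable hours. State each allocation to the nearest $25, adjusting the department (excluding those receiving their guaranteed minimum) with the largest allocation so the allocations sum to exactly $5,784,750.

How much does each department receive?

Maintenance: $2,349,675 | Quality Lab: $174,900 | Fabrication: $1,155,025 | Machining: $896,850 | R&D: $1,208,300

Guaranteed amounts: Quality Lab $174,900; Machining $896,850. Residual $4,713,000.
Residual split over remaining billable hours 3,803: Maintenance 2,349,683.93 → $2,349,675; Fabrication 1,155,013.41 → $1,155,025; R&D 1,208,302.66 → $1,208,300.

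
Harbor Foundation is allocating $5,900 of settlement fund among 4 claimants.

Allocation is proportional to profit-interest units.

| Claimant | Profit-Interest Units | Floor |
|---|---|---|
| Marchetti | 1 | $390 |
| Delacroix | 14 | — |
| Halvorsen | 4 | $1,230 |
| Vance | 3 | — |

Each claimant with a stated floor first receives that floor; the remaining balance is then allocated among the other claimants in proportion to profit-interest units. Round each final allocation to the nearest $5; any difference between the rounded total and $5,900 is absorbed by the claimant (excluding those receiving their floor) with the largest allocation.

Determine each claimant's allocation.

Fund the minimums — Marchetti $390; Halvorsen $1,230. Balance $4,280.
Balance split over remaining profit-interest units 17: Delacroix 3,524.71 → $3,525; Vance 755.29 → $755.

Marchetti: $390 | Delacroix: $3,525 | Halvorsen: $1,230 | Vance: $755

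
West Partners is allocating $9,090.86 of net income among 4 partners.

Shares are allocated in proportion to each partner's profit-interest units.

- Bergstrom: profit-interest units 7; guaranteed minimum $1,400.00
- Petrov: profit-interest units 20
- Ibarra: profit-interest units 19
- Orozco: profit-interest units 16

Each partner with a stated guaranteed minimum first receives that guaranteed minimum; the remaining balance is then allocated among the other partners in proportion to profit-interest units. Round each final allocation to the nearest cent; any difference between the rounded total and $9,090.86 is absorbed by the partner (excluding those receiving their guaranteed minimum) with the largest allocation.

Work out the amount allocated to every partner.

Minimums first: Bergstrom $1,400.00. Remaining pool $7,690.86.
Remaining pool split over remaining profit-interest units 55: Petrov 2,796.6764 → $2,796.68; Ibarra 2,656.8425 → $2,656.84; Orozco 2,237.3411 → $2,237.34.

Bergstrom: $1,400.00 · Petrov: $2,796.68 · Ibarra: $2,656.84 · Orozco: $2,237.34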